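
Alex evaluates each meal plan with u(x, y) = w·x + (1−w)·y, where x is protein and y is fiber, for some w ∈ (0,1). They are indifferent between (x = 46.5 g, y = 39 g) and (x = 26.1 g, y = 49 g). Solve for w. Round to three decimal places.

w = 0.329

Equating utilities: w·46.5 + (1−w)·39 = w·26.1 + (1−w)·49.
Collecting terms: w·20.4 = (1−w)·10.
Hence w = 10/(20.4+10) = 10/30.4 = 0.329.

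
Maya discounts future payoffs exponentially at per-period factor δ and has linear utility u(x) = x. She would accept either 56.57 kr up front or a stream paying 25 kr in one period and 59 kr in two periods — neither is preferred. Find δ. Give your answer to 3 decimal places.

δ ≈ 0.790

Present value of the stream is 25·δ + 59·δ². Indifference gives 25δ + 59δ² = 56.57.
That is, 59δ² + 25δ − 56.57 = 0, a quadratic in δ.
The positive root is δ = [−25 + √(25² + 4·59·56.57)] / (2·59) = (−25 + 118.218)/118 ≈ 0.790.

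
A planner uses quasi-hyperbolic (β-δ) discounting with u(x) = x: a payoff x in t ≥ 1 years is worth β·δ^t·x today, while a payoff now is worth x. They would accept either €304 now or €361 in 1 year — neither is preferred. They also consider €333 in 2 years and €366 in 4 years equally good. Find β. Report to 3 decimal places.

β ≈ 0.883

From the later pair, β·δ^2·333 = β·δ^4·366; dividing through, δ^2 = 333/366 = 0.90984, so δ = 0.95385.
The first indifference: 304 = β·δ·361, so β = 304/(δ·361) = 304/(0.95385·361) ≈ 0.883.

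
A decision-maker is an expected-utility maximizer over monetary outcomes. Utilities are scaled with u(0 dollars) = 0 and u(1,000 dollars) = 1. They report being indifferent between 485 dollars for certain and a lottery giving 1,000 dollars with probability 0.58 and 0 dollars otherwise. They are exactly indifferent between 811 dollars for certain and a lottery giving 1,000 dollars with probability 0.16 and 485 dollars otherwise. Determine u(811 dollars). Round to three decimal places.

From the first indifference, u(485 dollars) = 0.58·u(1,000 dollars) + 0.42·u(0 dollars) = 0.58·1 + 0.42·0 = 0.58.
Then u(811 dollars) = 0.16·u(1,000 dollars) + 0.84·u(485 dollars) = 0.16·1.00 + 0.84·0.58 = 0.6472.

0.647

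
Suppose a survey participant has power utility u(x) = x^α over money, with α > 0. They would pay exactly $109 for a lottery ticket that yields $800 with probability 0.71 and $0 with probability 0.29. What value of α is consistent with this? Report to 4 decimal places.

α ≈ 0.1718

The lottery's expected utility is 0.71·u(800) + 0.29·u(0) = 0.71·800^α (since u(0) = 0 for α > 0).
Equating: 109^α = 0.71·800^α, i.e. 0.1363^α = 0.71.
α = ln(0.71) / ln(109/800) = -0.3424903/-1.9932638 ≈ 0.1718.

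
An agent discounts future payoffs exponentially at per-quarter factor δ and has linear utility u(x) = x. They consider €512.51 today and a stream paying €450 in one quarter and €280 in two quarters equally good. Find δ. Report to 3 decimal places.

δ ≈ 0.770

Equating present values: 512.51 = 450δ + 280δ².
So 280δ² + 450δ − 512.51 = 0.
δ = (−450 + √(450² + 4·280·512.51)) / (2·280) = (−450 + √776511.20) / 560 ≈ 0.770.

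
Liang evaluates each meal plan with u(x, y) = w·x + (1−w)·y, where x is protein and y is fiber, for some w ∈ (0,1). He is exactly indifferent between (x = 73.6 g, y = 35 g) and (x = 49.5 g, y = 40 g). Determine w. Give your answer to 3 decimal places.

w = 0.172

Indifference: w·73.6 + (1−w)·35 = w·49.5 + (1−w)·40.
Rearranging, 24.1·w − 5·(1−w) = 0.
Hence w = 5/(24.1+5) = 5/29.1 = 0.172.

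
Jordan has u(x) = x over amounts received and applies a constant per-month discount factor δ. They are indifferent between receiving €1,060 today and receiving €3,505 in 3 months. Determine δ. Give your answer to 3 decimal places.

δ ≈ 0.671

The payoff in 3 months is discounted by δ^3, so u(1060) = δ^3·u(3505) and δ^3 = u(1060)/u(3505).
With u(x) = x: δ^3 = 1060/3505 = 0.30243.
Hence δ = (0.30243)^(1/3) = 0.67123.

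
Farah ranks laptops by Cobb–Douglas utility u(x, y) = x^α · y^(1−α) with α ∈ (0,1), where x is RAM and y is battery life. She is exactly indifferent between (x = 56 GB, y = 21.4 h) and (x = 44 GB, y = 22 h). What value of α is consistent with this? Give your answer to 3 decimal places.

Indifference: 56^α · 21.4^(1−α) = 44^α · 22^(1−α).
Rearrange to (56/44)^α = (22/21.4)^(1−α) and take logs: α·0.241162 = (1−α)·0.027652.
Thus α·(0.268814) = 0.027652, so α = 0.027652/0.268814 ≈ 0.103.

α ≈ 0.103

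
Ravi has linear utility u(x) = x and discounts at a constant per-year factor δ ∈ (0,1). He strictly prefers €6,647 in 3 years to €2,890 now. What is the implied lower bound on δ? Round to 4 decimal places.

δ > 0.7576

The preference means 2890 < δ^3·6647.
So δ^3 > 2890/6647 = 0.43478; taking the cube root of both positive sides preserves the inequality.
δ > (2890/6647)^(1/3) ≈ 0.7576.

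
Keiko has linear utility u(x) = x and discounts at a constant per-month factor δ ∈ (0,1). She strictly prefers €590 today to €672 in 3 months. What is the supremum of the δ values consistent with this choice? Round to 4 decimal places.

δ < 0.9575

Under u(x) = x this choice says 590 > δ^3·672.
Hence δ^3 < 590/672 = 0.87798, and x ↦ x^(1/3) is increasing on (0,∞).
δ < 0.87798^(1/3) = 0.9575.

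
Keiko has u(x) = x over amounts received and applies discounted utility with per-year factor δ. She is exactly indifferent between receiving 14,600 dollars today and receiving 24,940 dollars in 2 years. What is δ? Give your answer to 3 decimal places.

δ ≈ 0.765

Indifference means u(14600) = δ^2 · u(24940), so δ^2 = u(14600)/u(24940).
With u(x) = x: δ^2 = 14600/24940 = 0.58540.
So δ = 0.58540^(1/2) ≈ 0.765.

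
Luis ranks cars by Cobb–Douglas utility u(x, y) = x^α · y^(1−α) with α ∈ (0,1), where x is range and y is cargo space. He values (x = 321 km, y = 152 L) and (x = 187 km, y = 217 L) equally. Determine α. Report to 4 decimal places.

Set the two utilities equal: 321^α·152^(1−α) = 187^α·217^(1−α).
Rearrange to (321/187)^α = (217/152)^(1−α) and take logs: α·0.5403325 = (1−α)·0.3560168.
So α/(1−α) = (0.3560168)/(0.5403325) = 0.6588847, and α = 0.6588847/1.6588847 ≈ 0.3972.

α ≈ 0.3972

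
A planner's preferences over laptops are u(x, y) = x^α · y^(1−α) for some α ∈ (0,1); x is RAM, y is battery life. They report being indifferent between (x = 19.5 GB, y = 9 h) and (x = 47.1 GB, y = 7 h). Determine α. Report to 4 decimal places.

Set the two utilities equal: 19.5^α·9^(1−α) = 47.1^α·7^(1−α).
Rearrange to (19.5/47.1)^α = (7/9)^(1−α) and take logs: α·-0.8818585 = (1−α)·-0.2513144.
Thus α·(-1.1331729) = -0.2513144, so α = -0.2513144/-1.1331729 ≈ 0.2218.

α ≈ 0.2218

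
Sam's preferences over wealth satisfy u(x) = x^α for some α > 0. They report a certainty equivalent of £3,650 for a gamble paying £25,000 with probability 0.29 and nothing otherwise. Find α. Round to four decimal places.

EU(lottery) = 0.29·25000^α + 0.71·0 = 0.29·25000^α.
Equating: 3650^α = 0.29·25000^α, i.e. 0.1460^α = 0.29.
Taking logs: α·ln(3650/25000) = ln(0.29), so α = -1.2378744 / -1.9241487 ≈ 0.6433.

α ≈ 0.6433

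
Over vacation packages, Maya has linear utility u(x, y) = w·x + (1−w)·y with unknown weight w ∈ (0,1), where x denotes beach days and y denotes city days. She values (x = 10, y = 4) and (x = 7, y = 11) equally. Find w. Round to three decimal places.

Indifference: w·10 + (1−w)·4 = w·7 + (1−w)·11.
Collecting terms: w·3 = (1−w)·7.
So w/(1−w) = 7/3 = 2.3333, giving w = 7/(3+7) = 0.700.

w = 0.700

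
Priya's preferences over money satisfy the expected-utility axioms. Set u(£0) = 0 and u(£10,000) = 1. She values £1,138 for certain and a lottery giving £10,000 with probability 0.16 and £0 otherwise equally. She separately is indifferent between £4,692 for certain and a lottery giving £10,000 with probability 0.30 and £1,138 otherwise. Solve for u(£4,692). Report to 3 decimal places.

The first gamble pins u(£1,138): it must equal 0.16·1 + 0.84·0 = 0.16.
Chaining: u(£4,692) = 0.30·1.00 + 0.70·0.16 = 0.4120.

0.412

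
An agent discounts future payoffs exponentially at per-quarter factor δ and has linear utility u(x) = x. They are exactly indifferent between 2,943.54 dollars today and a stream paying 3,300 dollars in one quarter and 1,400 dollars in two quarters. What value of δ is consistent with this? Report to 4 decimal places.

The stream is worth 3300δ + 1400δ² today, so 3300δ + 1400δ² = 2943.54.
So 1400δ² + 3300δ − 2943.54 = 0.
By the quadratic formula (taking the positive root), δ = (−3300 + √27373824.00) / 2800 ≈ 0.6900.

δ ≈ 0.6900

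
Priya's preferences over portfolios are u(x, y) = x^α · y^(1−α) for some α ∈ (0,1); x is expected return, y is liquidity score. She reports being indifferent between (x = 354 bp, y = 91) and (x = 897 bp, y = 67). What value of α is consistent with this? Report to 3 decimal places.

α ≈ 0.248

Set the two utilities equal: 354^α·91^(1−α) = 897^α·67^(1−α).
(354/897)^α = (67/91)^(1−α); take logs: α·ln(354/897) = (1−α)·ln(67/91), i.e. α·-0.929759 = (1−α)·-0.306167.
So α/(1−α) = (-0.306167)/(-0.929759) = 0.329297, and α = 0.329297/1.329297 ≈ 0.248.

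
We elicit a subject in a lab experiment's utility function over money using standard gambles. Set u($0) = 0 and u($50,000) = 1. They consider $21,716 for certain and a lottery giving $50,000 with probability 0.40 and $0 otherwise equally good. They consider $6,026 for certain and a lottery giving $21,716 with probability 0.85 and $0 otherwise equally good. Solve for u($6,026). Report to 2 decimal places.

First, u($21,716) = 0.40·u($50,000) + 0.60·u($0) = 0.40.
Then u($6,026) = 0.85·u($21,716) + 0.15·u($0) = 0.85·0.40 + 0.15·0.00 = 0.3400.

0.34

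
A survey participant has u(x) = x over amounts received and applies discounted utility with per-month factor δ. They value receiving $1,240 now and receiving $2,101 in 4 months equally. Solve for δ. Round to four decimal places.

δ ≈ 0.8765

The payoff in 4 months is discounted by δ^4, so u(1240) = δ^4·u(2101) and δ^4 = u(1240)/u(2101).
With u(x) = x: δ^4 = 1240/2101 = 0.59020.
Hence δ = (0.59020)^(1/4) = 0.876494.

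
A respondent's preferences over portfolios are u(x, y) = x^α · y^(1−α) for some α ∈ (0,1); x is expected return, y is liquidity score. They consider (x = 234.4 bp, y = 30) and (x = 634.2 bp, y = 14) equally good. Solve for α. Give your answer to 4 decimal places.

Set the two utilities equal: 234.4^α·30^(1−α) = 634.2^α·14^(1−α).
Rearrange to (234.4/634.2)^α = (14/30)^(1−α) and take logs: α·-0.9953353 = (1−α)·-0.7621401.
Thus α·(-1.7574754) = -0.7621401, so α = -0.7621401/-1.7574754 ≈ 0.4337.

α ≈ 0.4337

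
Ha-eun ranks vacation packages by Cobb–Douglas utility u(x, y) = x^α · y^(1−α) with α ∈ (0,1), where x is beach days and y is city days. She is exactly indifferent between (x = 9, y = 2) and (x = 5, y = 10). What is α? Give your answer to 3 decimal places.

Set the two utilities equal: 9^α·2^(1−α) = 5^α·10^(1−α).
(9/5)^α = (10/2)^(1−α); take logs: α·ln(9/5) = (1−α)·ln(10/2), i.e. α·0.587787 = (1−α)·1.609438.
With A = 0.587787 and B = 1.609438: α·A = (1−α)·B, so α = B/(A+B) = 1.609438/2.197225 ≈ 0.732.

α ≈ 0.732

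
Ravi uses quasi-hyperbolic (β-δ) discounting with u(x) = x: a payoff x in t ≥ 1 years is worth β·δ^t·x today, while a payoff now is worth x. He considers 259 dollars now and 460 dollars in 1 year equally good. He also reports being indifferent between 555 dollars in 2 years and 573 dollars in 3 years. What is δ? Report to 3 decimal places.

δ ≈ 0.969

The second indifference involves only future payoffs, so β cancels: β·δ^2·555 = β·δ^3·573, giving δ = 555/573 = 0.96859.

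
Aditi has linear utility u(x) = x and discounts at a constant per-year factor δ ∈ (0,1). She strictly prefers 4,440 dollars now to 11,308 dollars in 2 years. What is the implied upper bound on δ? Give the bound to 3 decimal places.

δ < 0.627

Under u(x) = x this choice says 4440 > δ^2·11308.
So δ^2 < 4440/11308 = 0.39264; taking the square root of both positive sides preserves the inequality.
δ < (4440/11308)^(1/2) ≈ 0.627.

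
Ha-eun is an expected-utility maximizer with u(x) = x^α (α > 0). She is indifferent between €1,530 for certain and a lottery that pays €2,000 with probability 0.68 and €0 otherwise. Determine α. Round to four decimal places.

α ≈ 1.4397

EU(lottery) = 0.68·2000^α + 0.32·0 = 0.68·2000^α.
Equating: 1530^α = 0.68·2000^α, i.e. 0.7650^α = 0.68.
Taking logs: α·ln(1530/2000) = ln(0.68), so α = -0.3856625 / -0.2678794 ≈ 1.4397.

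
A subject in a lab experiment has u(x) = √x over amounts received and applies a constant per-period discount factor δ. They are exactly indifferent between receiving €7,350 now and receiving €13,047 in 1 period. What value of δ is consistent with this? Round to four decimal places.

Equating discounted utilities: u(7350) = δ·u(13047) ⇒ δ = u(7350)/u(13047).
Since u(x) = √x, δ = √(7350/13047) = 0.75057.

δ ≈ 0.7506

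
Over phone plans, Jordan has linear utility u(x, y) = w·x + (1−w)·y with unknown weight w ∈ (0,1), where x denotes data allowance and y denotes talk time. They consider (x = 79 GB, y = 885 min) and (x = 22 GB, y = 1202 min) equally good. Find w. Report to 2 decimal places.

Indifference: w·79 + (1−w)·885 = w·22 + (1−w)·1202.
Rearranging, 57·w − 317·(1−w) = 0.
So w/(1−w) = 317/57 = 5.5614, giving w = 317/(57+317) = 0.85.

w = 0.85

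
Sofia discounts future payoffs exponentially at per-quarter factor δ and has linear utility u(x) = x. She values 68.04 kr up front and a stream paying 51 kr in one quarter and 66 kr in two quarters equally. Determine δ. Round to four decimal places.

δ ≈ 0.7000

Equating present values: 68.04 = 51δ + 66δ².
That is, 66δ² + 51δ − 68.04 = 0, a quadratic in δ.
The positive root is δ = [−51 + √(51² + 4·66·68.04)] / (2·66) = (−51 + 143.400)/132 ≈ 0.7000.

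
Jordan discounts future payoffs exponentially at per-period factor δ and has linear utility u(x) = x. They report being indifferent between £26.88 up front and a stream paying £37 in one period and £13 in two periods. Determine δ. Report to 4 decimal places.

Present value of the stream is 37·δ + 13·δ². Indifference gives 37δ + 13δ² = 26.88.
So 13δ² + 37δ − 26.88 = 0.
δ = (−37 + √(37² + 4·13·26.88)) / (2·13) = (−37 + √2766.76) / 26 ≈ 0.6000.

δ ≈ 0.6000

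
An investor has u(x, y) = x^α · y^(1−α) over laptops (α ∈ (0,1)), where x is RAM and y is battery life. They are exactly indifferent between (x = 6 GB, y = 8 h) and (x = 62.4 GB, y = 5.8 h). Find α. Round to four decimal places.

α ≈ 0.1207

The Cobb–Douglas utilities coincide, so 6^α·8^(1−α) = 62.4^α·5.8^(1−α).
Rearrange to (6/62.4)^α = (5.8/8)^(1−α) and take logs: α·-2.3418058 = (1−α)·-0.3215836.
So α/(1−α) = (-0.3215836)/(-2.3418058) = 0.1373229, and α = 0.1373229/1.1373229 ≈ 0.1207.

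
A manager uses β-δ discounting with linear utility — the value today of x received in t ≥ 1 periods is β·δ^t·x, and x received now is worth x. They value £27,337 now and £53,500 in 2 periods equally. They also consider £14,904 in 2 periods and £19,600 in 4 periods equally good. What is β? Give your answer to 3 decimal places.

β ≈ 0.672

The second indifference involves only future payoffs, so β cancels: β·δ^2·14904 = β·δ^4·19600, giving δ^2 = 14904/19600 = 0.76041, so δ = 0.87201.
The first indifference: 27337 = β·δ^2·53500, so β = 27337/(δ^2·53500) = 27337/(0.76041·53500) ≈ 0.672.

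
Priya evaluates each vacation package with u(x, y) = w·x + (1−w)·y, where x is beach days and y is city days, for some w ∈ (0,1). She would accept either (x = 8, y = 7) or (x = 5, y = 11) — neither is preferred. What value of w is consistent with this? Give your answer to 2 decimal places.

Equating utilities: w·8 + (1−w)·7 = w·5 + (1−w)·11.
Collecting terms: w·3 = (1−w)·4.
Hence w = 4/(3+4) = 4/7 = 0.57.

w = 0.57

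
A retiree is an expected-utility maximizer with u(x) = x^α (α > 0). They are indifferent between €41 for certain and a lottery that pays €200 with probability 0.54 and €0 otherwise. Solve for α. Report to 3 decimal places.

α ≈ 0.389

EU(lottery) = 0.54·200^α + 0.46·0 = 0.54·200^α.
Indifference: 41^α = 0.54·200^α, so (41/200)^α = 0.54.
Take logs: α = ln 0.54 / ln(41/200) ≈ 0.38882.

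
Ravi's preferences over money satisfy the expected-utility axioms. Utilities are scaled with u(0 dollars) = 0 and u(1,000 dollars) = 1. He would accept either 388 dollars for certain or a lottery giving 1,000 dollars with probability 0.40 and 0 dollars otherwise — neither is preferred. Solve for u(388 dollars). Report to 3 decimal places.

The indifference gives u(388 dollars) = 0.40·u(1,000 dollars) + 0.60·u(0 dollars) = 0.40·1 + 0.60·0 = 0.40.

0.400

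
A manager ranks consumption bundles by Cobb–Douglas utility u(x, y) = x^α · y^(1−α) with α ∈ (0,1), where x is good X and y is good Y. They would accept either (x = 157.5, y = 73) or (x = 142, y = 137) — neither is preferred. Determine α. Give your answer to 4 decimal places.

α ≈ 0.8587

The Cobb–Douglas utilities coincide, so 157.5^α·73^(1−α) = 142^α·137^(1−α).
Rearrange to (157.5/142)^α = (137/73)^(1−α) and take logs: α·0.1035984 = (1−α)·0.6295215.
Thus α·(0.7331199) = 0.6295215, so α = 0.6295215/0.7331199 ≈ 0.8587.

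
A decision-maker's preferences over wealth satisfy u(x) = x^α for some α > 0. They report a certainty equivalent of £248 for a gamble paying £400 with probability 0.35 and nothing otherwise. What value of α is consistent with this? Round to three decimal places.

α ≈ 2.196

EU(lottery) = 0.35·400^α + 0.65·0 = 0.35·400^α.
Indifference: 248^α = 0.35·400^α, so (248/400)^α = 0.35.
Taking logs: α·ln(248/400) = ln(0.35), so α = -1.049822 / -0.478036 ≈ 2.196.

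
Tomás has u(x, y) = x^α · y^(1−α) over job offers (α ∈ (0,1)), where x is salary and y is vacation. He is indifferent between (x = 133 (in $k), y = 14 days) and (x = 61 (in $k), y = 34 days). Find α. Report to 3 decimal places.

The Cobb–Douglas utilities coincide, so 133^α·14^(1−α) = 61^α·34^(1−α).
(133/61)^α = (34/14)^(1−α); take logs: α·ln(133/61) = (1−α)·ln(34/14), i.e. α·0.779475 = (1−α)·0.887303.
So α/(1−α) = (0.887303)/(0.779475) = 1.138334, and α = 1.138334/2.138334 ≈ 0.532.

α ≈ 0.532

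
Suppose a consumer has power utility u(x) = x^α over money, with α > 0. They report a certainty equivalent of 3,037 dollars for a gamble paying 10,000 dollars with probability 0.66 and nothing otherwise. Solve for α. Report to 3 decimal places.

The lottery's expected utility is 0.66·u(10000) + 0.34·u(0) = 0.66·10000^α (since u(0) = 0 for α > 0).
Equating: 3037^α = 0.66·10000^α, i.e. 0.3037^α = 0.66.
α = ln(0.66) / ln(3037/10000) = -0.415515/-1.191715 ≈ 0.349.

α ≈ 0.349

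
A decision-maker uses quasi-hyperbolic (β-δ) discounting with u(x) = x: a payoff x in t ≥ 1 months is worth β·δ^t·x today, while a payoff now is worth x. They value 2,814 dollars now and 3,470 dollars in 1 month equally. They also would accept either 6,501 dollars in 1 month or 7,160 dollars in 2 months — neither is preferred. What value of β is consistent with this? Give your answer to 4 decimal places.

β ≈ 0.8932

Both payoffs in the second observation are in the future, so β drops out: δ^1·6501 = δ^2·7160 ⇒ δ = 6501/7160 = 0.90796.
Now use the now-vs-future pair: 2814 = β·δ·3470 gives β = 2814/(0.90796·3470) ≈ 0.8932.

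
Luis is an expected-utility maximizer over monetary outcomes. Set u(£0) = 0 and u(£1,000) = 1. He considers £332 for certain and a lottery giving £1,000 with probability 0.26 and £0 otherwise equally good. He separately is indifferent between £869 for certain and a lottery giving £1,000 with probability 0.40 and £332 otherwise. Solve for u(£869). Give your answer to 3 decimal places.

From the first indifference, u(£332) = 0.26·u(£1,000) + 0.74·u(£0) = 0.26·1 + 0.74·0 = 0.26.
Chaining: u(£869) = 0.40·1.00 + 0.60·0.26 = 0.5560.

0.556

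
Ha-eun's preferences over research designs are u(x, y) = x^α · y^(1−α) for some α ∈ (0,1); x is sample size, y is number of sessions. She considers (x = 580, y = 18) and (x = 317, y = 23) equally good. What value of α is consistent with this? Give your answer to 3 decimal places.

α ≈ 0.289

The Cobb–Douglas utilities coincide, so 580^α·18^(1−α) = 317^α·23^(1−α).
Rearrange to (580/317)^α = (23/18)^(1−α) and take logs: α·0.604126 = (1−α)·0.245122.
Thus α·(0.849248) = 0.245122, so α = 0.245122/0.849248 ≈ 0.289.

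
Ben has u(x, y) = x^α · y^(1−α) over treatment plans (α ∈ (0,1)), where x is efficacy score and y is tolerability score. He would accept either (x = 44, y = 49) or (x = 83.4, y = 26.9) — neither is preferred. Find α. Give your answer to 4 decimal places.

Indifference: 44^α · 49^(1−α) = 83.4^α · 26.9^(1−α).
(44/83.4)^α = (26.9/49)^(1−α); take logs: α·ln(44/83.4) = (1−α)·ln(26.9/49), i.e. α·-0.6394587 = (1−α)·-0.5996940.
With A = -0.6394587 and B = -0.5996940: α·A = (1−α)·B, so α = B/(A+B) = -0.5996940/-1.2391527 ≈ 0.4840.

α ≈ 0.4840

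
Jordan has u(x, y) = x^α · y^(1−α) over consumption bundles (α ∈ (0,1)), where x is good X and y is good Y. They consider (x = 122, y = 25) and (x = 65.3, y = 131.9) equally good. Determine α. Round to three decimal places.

The Cobb–Douglas utilities coincide, so 122^α·25^(1−α) = 65.3^α·131.9^(1−α).
Rearrange to (122/65.3)^α = (131.9/25)^(1−α) and take logs: α·0.625029 = (1−α)·1.663168.
Thus α·(2.288197) = 1.663168, so α = 1.663168/2.288197 ≈ 0.727.

α ≈ 0.727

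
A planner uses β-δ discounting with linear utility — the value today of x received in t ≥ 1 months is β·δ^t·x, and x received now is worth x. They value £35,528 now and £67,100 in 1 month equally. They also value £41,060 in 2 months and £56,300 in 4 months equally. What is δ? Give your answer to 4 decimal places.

Both payoffs in the second observation are in the future, so β drops out: δ^2·41060 = δ^4·56300 ⇒ δ^2 = 41060/56300 = 0.72931, so δ = 0.85399.

δ ≈ 0.8540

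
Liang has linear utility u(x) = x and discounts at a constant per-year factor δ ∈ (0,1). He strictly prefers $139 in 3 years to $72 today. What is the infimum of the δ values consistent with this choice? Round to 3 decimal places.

δ > 0.803

The preference means 72 < δ^3·139.
Dividing by 139: δ^3 > 0.51799. Both sides are positive, so the cube root keeps the direction.
δ > (72/139)^(1/3) ≈ 0.803.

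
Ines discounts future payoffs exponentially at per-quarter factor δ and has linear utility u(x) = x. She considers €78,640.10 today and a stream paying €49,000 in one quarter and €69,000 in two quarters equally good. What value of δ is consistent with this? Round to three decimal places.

δ ≈ 0.770

Equating present values: 78640.10 = 49000δ + 69000δ².
Rearranged: 69000δ² + 49000δ − 78640.10 = 0.
δ = (−49000 + √(49000² + 4·69000·78640.10)) / (2·69000) = (−49000 + √24105667600.00) / 138000 ≈ 0.770.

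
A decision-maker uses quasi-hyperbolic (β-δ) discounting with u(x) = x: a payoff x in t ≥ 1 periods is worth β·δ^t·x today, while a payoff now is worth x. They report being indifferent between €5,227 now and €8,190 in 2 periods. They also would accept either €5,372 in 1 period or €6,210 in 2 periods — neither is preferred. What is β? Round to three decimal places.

β ≈ 0.853

Both payoffs in the second observation are in the future, so β drops out: δ^1·5372 = δ^2·6210 ⇒ δ = 5372/6210 = 0.86506.
The first indifference: 5227 = β·δ^2·8190, so β = 5227/(δ^2·8190) = 5227/(0.74832·8190) ≈ 0.853.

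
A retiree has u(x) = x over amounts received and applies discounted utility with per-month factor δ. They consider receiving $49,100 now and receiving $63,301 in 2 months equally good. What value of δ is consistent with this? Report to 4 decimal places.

The payoff in 2 months is discounted by δ^2, so u(49100) = δ^2·u(63301) and δ^2 = u(49100)/u(63301).
With u(x) = x: δ^2 = 49100/63301 = 0.77566.
Hence δ = (0.77566)^(1/2) = 0.880715.

δ ≈ 0.8807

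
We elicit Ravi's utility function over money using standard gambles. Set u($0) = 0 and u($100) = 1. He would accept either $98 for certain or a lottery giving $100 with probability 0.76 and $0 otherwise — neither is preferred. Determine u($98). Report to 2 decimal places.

0.76

The indifference gives u($98) = 0.76·u($100) + 0.24·u($0) = 0.76·1 + 0.24·0 = 0.76.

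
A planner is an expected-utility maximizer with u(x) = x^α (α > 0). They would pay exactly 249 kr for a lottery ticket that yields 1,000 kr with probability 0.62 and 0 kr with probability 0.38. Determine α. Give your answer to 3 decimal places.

α ≈ 0.344

EU(lottery) = 0.62·1000^α + 0.38·0 = 0.62·1000^α.
Indifference: 249^α = 0.62·1000^α, so (249/1000)^α = 0.62.
Take logs: α = ln 0.62 / ln(249/1000) ≈ 0.34384.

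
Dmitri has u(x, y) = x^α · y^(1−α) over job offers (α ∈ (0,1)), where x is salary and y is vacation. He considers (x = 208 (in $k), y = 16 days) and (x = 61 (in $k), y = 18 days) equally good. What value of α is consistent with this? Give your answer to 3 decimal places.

Set the two utilities equal: 208^α·16^(1−α) = 61^α·18^(1−α).
(208/61)^α = (18/16)^(1−α); take logs: α·ln(208/61) = (1−α)·ln(18/16), i.e. α·1.226664 = (1−α)·0.117783.
Thus α·(1.344447) = 0.117783, so α = 0.117783/1.344447 ≈ 0.088.

α ≈ 0.088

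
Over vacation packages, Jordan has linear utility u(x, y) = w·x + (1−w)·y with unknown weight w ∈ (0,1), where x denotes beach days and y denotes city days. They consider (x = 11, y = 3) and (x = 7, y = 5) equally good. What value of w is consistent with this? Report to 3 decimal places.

w = 0.333

Indifference: w·11 + (1−w)·3 = w·7 + (1−w)·5.
Rearranging, 4·w − 2·(1−w) = 0.
Hence w = 2/(4+2) = 2/6 = 0.333.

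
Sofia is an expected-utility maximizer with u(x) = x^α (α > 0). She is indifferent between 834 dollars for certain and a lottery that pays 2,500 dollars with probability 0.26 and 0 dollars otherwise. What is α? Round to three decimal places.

α ≈ 1.227

The lottery's expected utility is 0.26·u(2500) + 0.74·u(0) = 0.26·2500^α (since u(0) = 0 for α > 0).
Indifference: 834^α = 0.26·2500^α, so (834/2500)^α = 0.26.
Take logs: α = ln 0.26 / ln(834/2500) ≈ 1.22705.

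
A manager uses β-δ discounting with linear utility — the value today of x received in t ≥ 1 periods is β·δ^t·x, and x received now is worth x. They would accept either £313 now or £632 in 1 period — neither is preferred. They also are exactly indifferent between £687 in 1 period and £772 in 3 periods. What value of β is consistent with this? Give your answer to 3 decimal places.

β ≈ 0.525

The second indifference involves only future payoffs, so β cancels: β·δ^1·687 = β·δ^3·772, giving δ^2 = 687/772 = 0.88990, so δ = 0.94334.
Now use the now-vs-future pair: 313 = β·δ·632 gives β = 313/(0.94334·632) ≈ 0.525.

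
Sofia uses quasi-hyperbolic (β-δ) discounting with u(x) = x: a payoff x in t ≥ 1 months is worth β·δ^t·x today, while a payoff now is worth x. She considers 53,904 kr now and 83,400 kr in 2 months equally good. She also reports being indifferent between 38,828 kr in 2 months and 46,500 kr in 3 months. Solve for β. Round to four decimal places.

From the later pair, β·δ^2·38828 = β·δ^3·46500; dividing through, δ = 38828/46500 = 0.83501.
Now use the now-vs-future pair: 53904 = β·δ^2·83400 gives β = 53904/(0.69724·83400) ≈ 0.9270.

β ≈ 0.9270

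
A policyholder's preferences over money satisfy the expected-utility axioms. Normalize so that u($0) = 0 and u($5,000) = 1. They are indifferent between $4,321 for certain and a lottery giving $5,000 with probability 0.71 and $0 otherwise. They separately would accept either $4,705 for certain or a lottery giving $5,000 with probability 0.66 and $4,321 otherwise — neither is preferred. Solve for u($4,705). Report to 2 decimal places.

First, u($4,321) = 0.71·u($5,000) + 0.29·u($0) = 0.71.
The second indifference gives u($4,705) = 0.66·u($5,000) + 0.34·u($4,321) = 0.66·1.00 + 0.34·0.71 = 0.9014.

0.90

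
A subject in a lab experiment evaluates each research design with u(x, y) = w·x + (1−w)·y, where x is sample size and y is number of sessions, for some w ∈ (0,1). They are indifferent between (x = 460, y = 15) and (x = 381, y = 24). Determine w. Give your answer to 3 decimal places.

Indifference: w·460 + (1−w)·15 = w·381 + (1−w)·24.
Rearranging, 79·w − 9·(1−w) = 0.
So w/(1−w) = 9/79 = 0.1139, giving w = 9/(79+9) = 0.102.

w = 0.102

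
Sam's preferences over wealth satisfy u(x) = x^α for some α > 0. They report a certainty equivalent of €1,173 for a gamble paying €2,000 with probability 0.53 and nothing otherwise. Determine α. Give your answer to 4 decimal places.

α ≈ 1.1898

Since u(0) = 0, the lottery's EU is 0.53·2000^α.
Equating: 1173^α = 0.53·2000^α, i.e. 0.5865^α = 0.53.
Take logs: α = ln 0.53 / ln(1173/2000) ≈ 1.189841.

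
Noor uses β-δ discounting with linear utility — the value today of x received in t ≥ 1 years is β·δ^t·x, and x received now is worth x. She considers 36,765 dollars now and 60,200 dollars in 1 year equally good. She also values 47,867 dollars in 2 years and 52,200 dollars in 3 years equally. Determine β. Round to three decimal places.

Both payoffs in the second observation are in the future, so β drops out: δ^2·47867 = δ^3·52200 ⇒ δ = 47867/52200 = 0.91699.
Substituting δ into 36765 = β·δ·60200: β = 36765/(55202.939) ≈ 0.666.

β ≈ 0.666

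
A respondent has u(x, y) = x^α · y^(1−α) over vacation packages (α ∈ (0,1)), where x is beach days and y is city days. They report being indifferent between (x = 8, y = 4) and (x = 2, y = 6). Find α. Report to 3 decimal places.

Set the two utilities equal: 8^α·4^(1−α) = 2^α·6^(1−α).
Rearrange to (8/2)^α = (6/4)^(1−α) and take logs: α·1.386294 = (1−α)·0.405465.
Thus α·(1.791759) = 0.405465, so α = 0.405465/1.791759 ≈ 0.226.

α ≈ 0.226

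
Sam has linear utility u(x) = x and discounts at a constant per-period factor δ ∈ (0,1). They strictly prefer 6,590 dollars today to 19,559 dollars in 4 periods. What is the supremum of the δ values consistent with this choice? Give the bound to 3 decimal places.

The preference means 6590 > δ^4·19559.
Hence δ^4 < 6590/19559 = 0.33693, and x ↦ x^(1/4) is increasing on (0,∞).
δ < (6590/19559)^(1/4) ≈ 0.762.

δ < 0.762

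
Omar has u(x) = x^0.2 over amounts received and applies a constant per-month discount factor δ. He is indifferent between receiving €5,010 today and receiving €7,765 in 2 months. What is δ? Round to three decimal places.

The payoff in 2 months is discounted by δ^2, so u(5010) = δ^2·u(7765) and δ^2 = u(5010)/u(7765).
Since u(x) = x^0.2, δ^2 = (5010/7765)^0.2 = 0.64520^0.2 = 0.91609.
So δ = 0.91609^(1/2) ≈ 0.957.

δ ≈ 0.957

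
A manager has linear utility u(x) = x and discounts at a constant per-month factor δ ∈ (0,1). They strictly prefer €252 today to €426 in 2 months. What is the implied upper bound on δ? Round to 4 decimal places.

δ < 0.7691

Comparing present values: 252 > δ^2·426.
Hence δ^2 < 252/426 = 0.59155, and x ↦ x^(1/2) is increasing on (0,∞).
δ < 0.59155^(1/2) = 0.7691.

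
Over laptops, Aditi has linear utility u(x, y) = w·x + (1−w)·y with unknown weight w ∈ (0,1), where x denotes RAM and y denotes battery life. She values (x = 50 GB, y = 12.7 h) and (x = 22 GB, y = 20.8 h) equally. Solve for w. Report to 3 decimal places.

w = 0.224

u(50,12.7) = u(22,20.8) means w·50 + (1−w)·12.7 = w·22 + (1−w)·20.8.
Rearranging, 28·w − 8.1·(1−w) = 0.
So w/(1−w) = 8.1/28 = 0.2893, giving w = 8.1/(28+8.1) = 0.224.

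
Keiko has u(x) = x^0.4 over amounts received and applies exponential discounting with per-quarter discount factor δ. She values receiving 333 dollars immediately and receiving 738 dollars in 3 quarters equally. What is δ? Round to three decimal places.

Equating discounted utilities: u(333) = δ^3·u(738) ⇒ δ^3 = u(333)/u(738).
Since u(x) = x^0.4, δ^3 = (333/738)^0.4 = 0.45122^0.4 = 0.72737.
So δ = 0.72737^(1/3) ≈ 0.899.

δ ≈ 0.899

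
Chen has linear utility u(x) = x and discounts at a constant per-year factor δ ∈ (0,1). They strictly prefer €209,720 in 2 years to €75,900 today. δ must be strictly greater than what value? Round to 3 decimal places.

Comparing present values: 75900 < δ^2·209720.
Hence δ^2 > 75900/209720 = 0.36191, and x ↦ x^(1/2) is increasing on (0,∞).
δ > (75900/209720)^(1/2) ≈ 0.602.

δ > 0.602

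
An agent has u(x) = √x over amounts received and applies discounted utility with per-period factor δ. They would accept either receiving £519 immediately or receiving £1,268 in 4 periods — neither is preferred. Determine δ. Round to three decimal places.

The payoff in 4 periods is discounted by δ^4, so u(519) = δ^4·u(1268) and δ^4 = u(519)/u(1268).
Since u(x) = √x, δ^4 = √(519/1268) = 0.63977.
So δ = 0.63977^(1/4) ≈ 0.894.

δ ≈ 0.894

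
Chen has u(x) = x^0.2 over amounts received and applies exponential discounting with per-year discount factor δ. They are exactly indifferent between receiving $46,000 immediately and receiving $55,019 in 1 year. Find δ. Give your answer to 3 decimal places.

δ ≈ 0.965

Equating discounted utilities: u(46000) = δ·u(55019) ⇒ δ = u(46000)/u(55019).
With u(x) = x^0.2: δ = 46000^0.2/55019^0.2 = (46000/55019)^0.2 = 0.96483.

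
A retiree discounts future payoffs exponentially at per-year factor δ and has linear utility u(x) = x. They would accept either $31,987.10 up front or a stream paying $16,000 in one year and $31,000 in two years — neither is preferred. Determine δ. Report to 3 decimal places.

δ ≈ 0.790

Equating present values: 31987.10 = 16000δ + 31000δ².
Rearranged: 31000δ² + 16000δ − 31987.10 = 0.
By the quadratic formula (taking the positive root), δ = (−16000 + √4222400400.00) / 62000 ≈ 0.790.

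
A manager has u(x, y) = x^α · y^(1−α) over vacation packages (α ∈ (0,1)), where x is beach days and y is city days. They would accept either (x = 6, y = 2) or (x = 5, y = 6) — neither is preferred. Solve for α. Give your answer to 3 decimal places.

α ≈ 0.858

The Cobb–Douglas utilities coincide, so 6^α·2^(1−α) = 5^α·6^(1−α).
(6/5)^α = (6/2)^(1−α); take logs: α·ln(6/5) = (1−α)·ln(6/2), i.e. α·0.182322 = (1−α)·1.098612.
With A = 0.182322 and B = 1.098612: α·A = (1−α)·B, so α = B/(A+B) = 1.098612/1.280934 ≈ 0.858.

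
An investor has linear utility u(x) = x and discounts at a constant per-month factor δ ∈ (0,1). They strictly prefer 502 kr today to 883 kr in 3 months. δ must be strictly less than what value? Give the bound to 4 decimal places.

δ < 0.8284

Under u(x) = x this choice says 502 > δ^3·883.
Hence δ^3 < 502/883 = 0.56852, and x ↦ x^(1/3) is increasing on (0,∞).
δ < 0.56852^(1/3) = 0.8284.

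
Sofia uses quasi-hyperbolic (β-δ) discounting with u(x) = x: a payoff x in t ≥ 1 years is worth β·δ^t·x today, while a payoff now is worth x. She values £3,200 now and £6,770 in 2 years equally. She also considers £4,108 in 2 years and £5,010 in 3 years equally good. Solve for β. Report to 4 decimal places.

β ≈ 0.7030

The second indifference involves only future payoffs, so β cancels: β·δ^2·4108 = β·δ^3·5010, giving δ = 4108/5010 = 0.81996.
Substituting δ into 3200 = β·δ^2·6770: β = 3200/(4551.705) ≈ 0.7030.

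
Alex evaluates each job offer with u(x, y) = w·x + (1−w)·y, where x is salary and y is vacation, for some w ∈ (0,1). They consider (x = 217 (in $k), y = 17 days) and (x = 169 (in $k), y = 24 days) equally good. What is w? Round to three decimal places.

Equating utilities: w·217 + (1−w)·17 = w·169 + (1−w)·24.
w·(217−169) = (1−w)·(24−17), i.e. w·48 = (1−w)·7.
So w/(1−w) = 7/48 = 0.1458, giving w = 7/(48+7) = 0.127.

w = 0.127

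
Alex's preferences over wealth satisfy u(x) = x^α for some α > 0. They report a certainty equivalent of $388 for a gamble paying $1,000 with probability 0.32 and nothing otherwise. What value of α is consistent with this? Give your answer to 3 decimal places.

α ≈ 1.204

EU(lottery) = 0.32·1000^α + 0.68·0 = 0.32·1000^α.
Equating: 388^α = 0.32·1000^α, i.e. 0.3880^α = 0.32.
Take logs: α = ln 0.32 / ln(388/1000) ≈ 1.20352.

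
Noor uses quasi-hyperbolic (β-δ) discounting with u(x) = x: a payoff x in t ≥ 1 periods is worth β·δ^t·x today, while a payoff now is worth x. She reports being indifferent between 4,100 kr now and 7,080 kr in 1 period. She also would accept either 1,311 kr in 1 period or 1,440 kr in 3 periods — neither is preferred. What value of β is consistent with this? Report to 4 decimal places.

β ≈ 0.6069

From the later pair, β·δ^1·1311 = β·δ^3·1440; dividing through, δ^2 = 1311/1440 = 0.91042, so δ = 0.95416.
Substituting δ into 4100 = β·δ·7080: β = 4100/(6755.436) ≈ 0.6069.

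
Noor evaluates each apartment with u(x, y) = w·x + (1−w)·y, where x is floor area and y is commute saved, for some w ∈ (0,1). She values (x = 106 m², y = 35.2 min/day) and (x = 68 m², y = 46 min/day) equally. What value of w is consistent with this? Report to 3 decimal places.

w = 0.221

u(106,35.2) = u(68,46) means w·106 + (1−w)·35.2 = w·68 + (1−w)·46.
Collecting terms: w·38 = (1−w)·10.8.
So w/(1−w) = 10.8/38 = 0.2842, giving w = 10.8/(38+10.8) = 0.221.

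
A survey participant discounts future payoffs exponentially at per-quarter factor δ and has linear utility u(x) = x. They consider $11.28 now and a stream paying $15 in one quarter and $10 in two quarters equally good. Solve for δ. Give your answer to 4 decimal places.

Present value of the stream is 15·δ + 10·δ². Indifference gives 15δ + 10δ² = 11.28.
That is, 10δ² + 15δ − 11.28 = 0, a quadratic in δ.
The positive root is δ = [−15 + √(15² + 4·10·11.28)] / (2·10) = (−15 + 26.004)/20 ≈ 0.5502.

δ ≈ 0.5502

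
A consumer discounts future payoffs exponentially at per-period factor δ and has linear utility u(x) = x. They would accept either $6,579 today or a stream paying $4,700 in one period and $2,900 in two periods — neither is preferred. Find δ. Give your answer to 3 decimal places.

δ ≈ 0.900

The stream is worth 4700δ + 2900δ² today, so 4700δ + 2900δ² = 6579.
So 2900δ² + 4700δ − 6579 = 0.
The positive root is δ = [−4700 + √(4700² + 4·2900·6579)] / (2·2900) = (−4700 + 9920.000)/5800 ≈ 0.900.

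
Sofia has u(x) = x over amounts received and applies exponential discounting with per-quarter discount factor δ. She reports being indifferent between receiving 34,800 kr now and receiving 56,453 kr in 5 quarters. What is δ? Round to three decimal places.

The payoff in 5 quarters is discounted by δ^5, so u(34800) = δ^5·u(56453) and δ^5 = u(34800)/u(56453).
With u(x) = x: δ^5 = 34800/56453 = 0.61644.
Taking the 5th root: δ = 0.61644^(1/5) ≈ 0.908.

δ ≈ 0.908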